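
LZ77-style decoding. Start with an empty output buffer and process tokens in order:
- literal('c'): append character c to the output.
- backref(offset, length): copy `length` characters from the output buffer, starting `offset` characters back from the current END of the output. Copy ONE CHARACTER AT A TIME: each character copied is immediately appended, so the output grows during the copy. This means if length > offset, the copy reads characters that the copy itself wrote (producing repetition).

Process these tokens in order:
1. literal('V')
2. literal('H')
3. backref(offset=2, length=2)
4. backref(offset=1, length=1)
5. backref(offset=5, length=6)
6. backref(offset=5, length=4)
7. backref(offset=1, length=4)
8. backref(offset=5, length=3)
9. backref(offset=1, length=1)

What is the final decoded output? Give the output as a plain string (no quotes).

Token 1: literal('V'). Output: "V"
Token 2: literal('H'). Output: "VH"
Token 3: backref(off=2, len=2). Copied 'VH' from pos 0. Output: "VHVH"
Token 4: backref(off=1, len=1). Copied 'H' from pos 3. Output: "VHVHH"
Token 5: backref(off=5, len=6) (overlapping!). Copied 'VHVHHV' from pos 0. Output: "VHVHHVHVHHV"
Token 6: backref(off=5, len=4). Copied 'HVHH' from pos 6. Output: "VHVHHVHVHHVHVHH"
Token 7: backref(off=1, len=4) (overlapping!). Copied 'HHHH' from pos 14. Output: "VHVHHVHVHHVHVHHHHHH"
Token 8: backref(off=5, len=3). Copied 'HHH' from pos 14. Output: "VHVHHVHVHHVHVHHHHHHHHH"
Token 9: backref(off=1, len=1). Copied 'H' from pos 21. Output: "VHVHHVHVHHVHVHHHHHHHHHH"

Answer: VHVHHVHVHHVHVHHHHHHHHHH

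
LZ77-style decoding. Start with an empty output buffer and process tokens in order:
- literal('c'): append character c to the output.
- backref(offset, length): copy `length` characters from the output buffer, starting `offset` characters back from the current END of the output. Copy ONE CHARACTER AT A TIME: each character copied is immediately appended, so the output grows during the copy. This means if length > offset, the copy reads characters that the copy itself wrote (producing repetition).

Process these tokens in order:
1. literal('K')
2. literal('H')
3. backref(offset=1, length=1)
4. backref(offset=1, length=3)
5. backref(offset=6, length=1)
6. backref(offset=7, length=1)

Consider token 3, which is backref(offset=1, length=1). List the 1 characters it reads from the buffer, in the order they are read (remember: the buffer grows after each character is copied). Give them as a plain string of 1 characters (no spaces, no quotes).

Token 1: literal('K'). Output: "K"
Token 2: literal('H'). Output: "KH"
Token 3: backref(off=1, len=1). Buffer before: "KH" (len 2)
  byte 1: read out[1]='H', append. Buffer now: "KHH"

Answer: H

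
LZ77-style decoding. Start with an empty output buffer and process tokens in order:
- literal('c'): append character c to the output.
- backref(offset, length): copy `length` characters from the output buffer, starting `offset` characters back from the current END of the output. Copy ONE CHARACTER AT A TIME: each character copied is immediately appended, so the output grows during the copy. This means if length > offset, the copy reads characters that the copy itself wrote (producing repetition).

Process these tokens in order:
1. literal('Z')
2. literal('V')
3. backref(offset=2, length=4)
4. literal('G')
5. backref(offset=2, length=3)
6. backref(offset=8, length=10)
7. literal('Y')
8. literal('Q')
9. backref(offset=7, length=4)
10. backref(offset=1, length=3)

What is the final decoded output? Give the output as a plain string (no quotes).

Answer: ZVZVZVGVGVZVZVGVGVZVYQVGVZZZZ

Derivation:
Token 1: literal('Z'). Output: "Z"
Token 2: literal('V'). Output: "ZV"
Token 3: backref(off=2, len=4) (overlapping!). Copied 'ZVZV' from pos 0. Output: "ZVZVZV"
Token 4: literal('G'). Output: "ZVZVZVG"
Token 5: backref(off=2, len=3) (overlapping!). Copied 'VGV' from pos 5. Output: "ZVZVZVGVGV"
Token 6: backref(off=8, len=10) (overlapping!). Copied 'ZVZVGVGVZV' from pos 2. Output: "ZVZVZVGVGVZVZVGVGVZV"
Token 7: literal('Y'). Output: "ZVZVZVGVGVZVZVGVGVZVY"
Token 8: literal('Q'). Output: "ZVZVZVGVGVZVZVGVGVZVYQ"
Token 9: backref(off=7, len=4). Copied 'VGVZ' from pos 15. Output: "ZVZVZVGVGVZVZVGVGVZVYQVGVZ"
Token 10: backref(off=1, len=3) (overlapping!). Copied 'ZZZ' from pos 25. Output: "ZVZVZVGVGVZVZVGVGVZVYQVGVZZZZ"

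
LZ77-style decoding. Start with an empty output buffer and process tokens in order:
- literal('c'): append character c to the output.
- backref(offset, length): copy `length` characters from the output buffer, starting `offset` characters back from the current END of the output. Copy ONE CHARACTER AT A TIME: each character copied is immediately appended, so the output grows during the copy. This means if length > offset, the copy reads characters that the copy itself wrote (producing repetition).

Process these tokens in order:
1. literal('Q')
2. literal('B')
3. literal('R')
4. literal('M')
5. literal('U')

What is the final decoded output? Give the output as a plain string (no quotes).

Token 1: literal('Q'). Output: "Q"
Token 2: literal('B'). Output: "QB"
Token 3: literal('R'). Output: "QBR"
Token 4: literal('M'). Output: "QBRM"
Token 5: literal('U'). Output: "QBRMU"

Answer: QBRMU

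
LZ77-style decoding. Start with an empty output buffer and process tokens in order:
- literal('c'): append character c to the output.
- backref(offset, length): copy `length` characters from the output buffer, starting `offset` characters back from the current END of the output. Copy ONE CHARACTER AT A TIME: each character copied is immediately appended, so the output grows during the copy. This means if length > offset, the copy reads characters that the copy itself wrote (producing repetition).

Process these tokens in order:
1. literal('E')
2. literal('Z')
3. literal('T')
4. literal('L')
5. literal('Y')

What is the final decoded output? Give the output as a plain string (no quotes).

Token 1: literal('E'). Output: "E"
Token 2: literal('Z'). Output: "EZ"
Token 3: literal('T'). Output: "EZT"
Token 4: literal('L'). Output: "EZTL"
Token 5: literal('Y'). Output: "EZTLY"

Answer: EZTLY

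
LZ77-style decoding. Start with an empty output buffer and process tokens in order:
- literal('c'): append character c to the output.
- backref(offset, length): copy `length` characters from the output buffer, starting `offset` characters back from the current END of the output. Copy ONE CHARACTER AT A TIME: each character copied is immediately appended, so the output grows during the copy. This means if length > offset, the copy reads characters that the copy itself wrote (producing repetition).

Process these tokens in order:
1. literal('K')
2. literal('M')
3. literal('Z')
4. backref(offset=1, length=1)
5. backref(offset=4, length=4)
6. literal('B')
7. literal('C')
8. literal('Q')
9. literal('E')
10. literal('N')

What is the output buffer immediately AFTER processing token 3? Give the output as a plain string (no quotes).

Answer: KMZ

Derivation:
Token 1: literal('K'). Output: "K"
Token 2: literal('M'). Output: "KM"
Token 3: literal('Z'). Output: "KMZ"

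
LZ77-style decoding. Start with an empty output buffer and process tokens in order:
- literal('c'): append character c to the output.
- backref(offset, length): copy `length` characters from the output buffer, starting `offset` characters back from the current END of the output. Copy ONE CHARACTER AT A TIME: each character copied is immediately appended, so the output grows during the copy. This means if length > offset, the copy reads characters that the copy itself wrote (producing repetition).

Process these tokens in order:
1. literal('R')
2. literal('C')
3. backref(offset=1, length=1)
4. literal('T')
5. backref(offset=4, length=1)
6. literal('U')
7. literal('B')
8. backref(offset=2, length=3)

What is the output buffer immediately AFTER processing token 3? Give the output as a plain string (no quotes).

Token 1: literal('R'). Output: "R"
Token 2: literal('C'). Output: "RC"
Token 3: backref(off=1, len=1). Copied 'C' from pos 1. Output: "RCC"

Answer: RCC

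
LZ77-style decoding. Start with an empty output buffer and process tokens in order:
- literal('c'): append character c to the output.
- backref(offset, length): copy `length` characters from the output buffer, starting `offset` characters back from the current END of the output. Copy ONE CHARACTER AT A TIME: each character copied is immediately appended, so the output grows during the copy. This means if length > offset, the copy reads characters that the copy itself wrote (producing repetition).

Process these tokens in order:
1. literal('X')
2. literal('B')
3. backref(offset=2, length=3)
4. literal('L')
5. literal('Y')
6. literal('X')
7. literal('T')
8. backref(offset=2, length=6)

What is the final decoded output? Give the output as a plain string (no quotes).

Answer: XBXBXLYXTXTXTXT

Derivation:
Token 1: literal('X'). Output: "X"
Token 2: literal('B'). Output: "XB"
Token 3: backref(off=2, len=3) (overlapping!). Copied 'XBX' from pos 0. Output: "XBXBX"
Token 4: literal('L'). Output: "XBXBXL"
Token 5: literal('Y'). Output: "XBXBXLY"
Token 6: literal('X'). Output: "XBXBXLYX"
Token 7: literal('T'). Output: "XBXBXLYXT"
Token 8: backref(off=2, len=6) (overlapping!). Copied 'XTXTXT' from pos 7. Output: "XBXBXLYXTXTXTXT"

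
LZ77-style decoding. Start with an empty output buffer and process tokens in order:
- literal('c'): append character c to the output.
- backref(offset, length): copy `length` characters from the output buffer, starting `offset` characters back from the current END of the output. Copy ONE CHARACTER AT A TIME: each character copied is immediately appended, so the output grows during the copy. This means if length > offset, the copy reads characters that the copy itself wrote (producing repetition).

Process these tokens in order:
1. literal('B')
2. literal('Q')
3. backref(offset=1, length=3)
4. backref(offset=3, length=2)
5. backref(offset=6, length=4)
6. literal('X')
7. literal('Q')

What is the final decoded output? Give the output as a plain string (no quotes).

Token 1: literal('B'). Output: "B"
Token 2: literal('Q'). Output: "BQ"
Token 3: backref(off=1, len=3) (overlapping!). Copied 'QQQ' from pos 1. Output: "BQQQQ"
Token 4: backref(off=3, len=2). Copied 'QQ' from pos 2. Output: "BQQQQQQ"
Token 5: backref(off=6, len=4). Copied 'QQQQ' from pos 1. Output: "BQQQQQQQQQQ"
Token 6: literal('X'). Output: "BQQQQQQQQQQX"
Token 7: literal('Q'). Output: "BQQQQQQQQQQXQ"

Answer: BQQQQQQQQQQXQ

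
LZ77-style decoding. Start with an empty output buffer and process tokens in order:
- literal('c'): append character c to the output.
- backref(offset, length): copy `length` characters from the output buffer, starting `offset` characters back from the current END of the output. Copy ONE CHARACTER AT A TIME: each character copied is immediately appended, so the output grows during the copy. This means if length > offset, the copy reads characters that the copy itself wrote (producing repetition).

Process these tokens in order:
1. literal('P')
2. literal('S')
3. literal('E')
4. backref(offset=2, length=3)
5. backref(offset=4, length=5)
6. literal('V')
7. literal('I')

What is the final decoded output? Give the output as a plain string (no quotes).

Answer: PSESESESESEVI

Derivation:
Token 1: literal('P'). Output: "P"
Token 2: literal('S'). Output: "PS"
Token 3: literal('E'). Output: "PSE"
Token 4: backref(off=2, len=3) (overlapping!). Copied 'SES' from pos 1. Output: "PSESES"
Token 5: backref(off=4, len=5) (overlapping!). Copied 'ESESE' from pos 2. Output: "PSESESESESE"
Token 6: literal('V'). Output: "PSESESESESEV"
Token 7: literal('I'). Output: "PSESESESESEVI"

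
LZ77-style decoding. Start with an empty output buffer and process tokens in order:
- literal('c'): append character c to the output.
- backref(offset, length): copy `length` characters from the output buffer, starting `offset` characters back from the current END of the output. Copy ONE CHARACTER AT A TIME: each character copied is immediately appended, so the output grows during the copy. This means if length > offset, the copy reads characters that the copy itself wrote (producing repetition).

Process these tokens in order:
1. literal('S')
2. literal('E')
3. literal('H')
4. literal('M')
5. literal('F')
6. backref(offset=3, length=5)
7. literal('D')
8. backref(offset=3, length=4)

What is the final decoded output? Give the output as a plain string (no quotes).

Token 1: literal('S'). Output: "S"
Token 2: literal('E'). Output: "SE"
Token 3: literal('H'). Output: "SEH"
Token 4: literal('M'). Output: "SEHM"
Token 5: literal('F'). Output: "SEHMF"
Token 6: backref(off=3, len=5) (overlapping!). Copied 'HMFHM' from pos 2. Output: "SEHMFHMFHM"
Token 7: literal('D'). Output: "SEHMFHMFHMD"
Token 8: backref(off=3, len=4) (overlapping!). Copied 'HMDH' from pos 8. Output: "SEHMFHMFHMDHMDH"

Answer: SEHMFHMFHMDHMDH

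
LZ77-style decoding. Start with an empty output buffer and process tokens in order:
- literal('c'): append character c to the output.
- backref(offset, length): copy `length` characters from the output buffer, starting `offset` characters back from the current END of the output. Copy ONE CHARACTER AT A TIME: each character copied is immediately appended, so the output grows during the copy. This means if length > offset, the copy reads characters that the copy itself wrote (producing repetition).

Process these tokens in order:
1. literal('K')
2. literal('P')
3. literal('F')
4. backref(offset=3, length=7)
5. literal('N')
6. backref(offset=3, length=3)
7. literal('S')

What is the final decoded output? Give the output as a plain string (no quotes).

Token 1: literal('K'). Output: "K"
Token 2: literal('P'). Output: "KP"
Token 3: literal('F'). Output: "KPF"
Token 4: backref(off=3, len=7) (overlapping!). Copied 'KPFKPFK' from pos 0. Output: "KPFKPFKPFK"
Token 5: literal('N'). Output: "KPFKPFKPFKN"
Token 6: backref(off=3, len=3). Copied 'FKN' from pos 8. Output: "KPFKPFKPFKNFKN"
Token 7: literal('S'). Output: "KPFKPFKPFKNFKNS"

Answer: KPFKPFKPFKNFKNS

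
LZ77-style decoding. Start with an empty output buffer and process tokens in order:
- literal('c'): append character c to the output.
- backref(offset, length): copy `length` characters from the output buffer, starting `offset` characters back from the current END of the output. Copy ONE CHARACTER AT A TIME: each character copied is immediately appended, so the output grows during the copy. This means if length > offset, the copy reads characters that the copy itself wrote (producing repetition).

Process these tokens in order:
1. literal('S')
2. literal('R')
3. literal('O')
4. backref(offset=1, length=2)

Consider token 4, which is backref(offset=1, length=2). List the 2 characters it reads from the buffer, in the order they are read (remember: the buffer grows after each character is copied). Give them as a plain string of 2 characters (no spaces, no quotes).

Answer: OO

Derivation:
Token 1: literal('S'). Output: "S"
Token 2: literal('R'). Output: "SR"
Token 3: literal('O'). Output: "SRO"
Token 4: backref(off=1, len=2). Buffer before: "SRO" (len 3)
  byte 1: read out[2]='O', append. Buffer now: "SROO"
  byte 2: read out[3]='O', append. Buffer now: "SROOO"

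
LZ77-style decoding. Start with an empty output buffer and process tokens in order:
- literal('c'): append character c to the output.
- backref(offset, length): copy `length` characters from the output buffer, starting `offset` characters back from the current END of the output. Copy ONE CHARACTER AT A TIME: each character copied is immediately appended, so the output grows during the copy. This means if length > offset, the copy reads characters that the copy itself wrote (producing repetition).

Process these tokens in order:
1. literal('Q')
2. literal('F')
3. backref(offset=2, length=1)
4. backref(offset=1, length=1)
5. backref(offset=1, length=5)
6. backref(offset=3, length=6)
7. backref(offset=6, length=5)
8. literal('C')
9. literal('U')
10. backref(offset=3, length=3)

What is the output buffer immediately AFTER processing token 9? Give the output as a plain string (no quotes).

Answer: QFQQQQQQQQQQQQQQQQQQCU

Derivation:
Token 1: literal('Q'). Output: "Q"
Token 2: literal('F'). Output: "QF"
Token 3: backref(off=2, len=1). Copied 'Q' from pos 0. Output: "QFQ"
Token 4: backref(off=1, len=1). Copied 'Q' from pos 2. Output: "QFQQ"
Token 5: backref(off=1, len=5) (overlapping!). Copied 'QQQQQ' from pos 3. Output: "QFQQQQQQQ"
Token 6: backref(off=3, len=6) (overlapping!). Copied 'QQQQQQ' from pos 6. Output: "QFQQQQQQQQQQQQQ"
Token 7: backref(off=6, len=5). Copied 'QQQQQ' from pos 9. Output: "QFQQQQQQQQQQQQQQQQQQ"
Token 8: literal('C'). Output: "QFQQQQQQQQQQQQQQQQQQC"
Token 9: literal('U'). Output: "QFQQQQQQQQQQQQQQQQQQCU"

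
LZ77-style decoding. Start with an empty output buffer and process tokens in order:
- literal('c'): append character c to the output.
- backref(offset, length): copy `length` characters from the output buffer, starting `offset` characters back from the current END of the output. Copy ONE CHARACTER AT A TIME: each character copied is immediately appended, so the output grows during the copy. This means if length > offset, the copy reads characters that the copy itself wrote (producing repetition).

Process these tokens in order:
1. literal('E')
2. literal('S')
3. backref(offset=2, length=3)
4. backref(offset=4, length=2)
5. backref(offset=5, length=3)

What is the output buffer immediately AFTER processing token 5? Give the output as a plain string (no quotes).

Token 1: literal('E'). Output: "E"
Token 2: literal('S'). Output: "ES"
Token 3: backref(off=2, len=3) (overlapping!). Copied 'ESE' from pos 0. Output: "ESESE"
Token 4: backref(off=4, len=2). Copied 'SE' from pos 1. Output: "ESESESE"
Token 5: backref(off=5, len=3). Copied 'ESE' from pos 2. Output: "ESESESEESE"

Answer: ESESESEESE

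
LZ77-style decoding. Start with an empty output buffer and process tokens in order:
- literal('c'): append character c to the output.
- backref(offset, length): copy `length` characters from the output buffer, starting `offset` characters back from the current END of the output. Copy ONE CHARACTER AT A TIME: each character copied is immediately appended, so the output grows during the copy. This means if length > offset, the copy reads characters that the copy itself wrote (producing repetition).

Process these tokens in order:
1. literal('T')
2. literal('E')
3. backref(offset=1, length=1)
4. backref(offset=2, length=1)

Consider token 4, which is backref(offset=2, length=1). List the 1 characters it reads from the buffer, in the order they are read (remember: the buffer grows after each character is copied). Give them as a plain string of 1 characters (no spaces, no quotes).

Answer: E

Derivation:
Token 1: literal('T'). Output: "T"
Token 2: literal('E'). Output: "TE"
Token 3: backref(off=1, len=1). Copied 'E' from pos 1. Output: "TEE"
Token 4: backref(off=2, len=1). Buffer before: "TEE" (len 3)
  byte 1: read out[1]='E', append. Buffer now: "TEEE"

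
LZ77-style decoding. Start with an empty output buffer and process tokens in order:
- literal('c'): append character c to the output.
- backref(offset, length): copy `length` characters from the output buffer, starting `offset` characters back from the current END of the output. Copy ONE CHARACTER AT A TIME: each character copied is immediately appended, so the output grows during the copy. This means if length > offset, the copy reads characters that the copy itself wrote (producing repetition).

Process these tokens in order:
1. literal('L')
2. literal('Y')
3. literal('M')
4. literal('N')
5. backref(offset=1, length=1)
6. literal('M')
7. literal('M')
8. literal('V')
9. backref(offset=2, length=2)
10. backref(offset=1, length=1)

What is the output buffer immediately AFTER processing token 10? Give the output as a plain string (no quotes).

Token 1: literal('L'). Output: "L"
Token 2: literal('Y'). Output: "LY"
Token 3: literal('M'). Output: "LYM"
Token 4: literal('N'). Output: "LYMN"
Token 5: backref(off=1, len=1). Copied 'N' from pos 3. Output: "LYMNN"
Token 6: literal('M'). Output: "LYMNNM"
Token 7: literal('M'). Output: "LYMNNMM"
Token 8: literal('V'). Output: "LYMNNMMV"
Token 9: backref(off=2, len=2). Copied 'MV' from pos 6. Output: "LYMNNMMVMV"
Token 10: backref(off=1, len=1). Copied 'V' from pos 9. Output: "LYMNNMMVMVV"

Answer: LYMNNMMVMVV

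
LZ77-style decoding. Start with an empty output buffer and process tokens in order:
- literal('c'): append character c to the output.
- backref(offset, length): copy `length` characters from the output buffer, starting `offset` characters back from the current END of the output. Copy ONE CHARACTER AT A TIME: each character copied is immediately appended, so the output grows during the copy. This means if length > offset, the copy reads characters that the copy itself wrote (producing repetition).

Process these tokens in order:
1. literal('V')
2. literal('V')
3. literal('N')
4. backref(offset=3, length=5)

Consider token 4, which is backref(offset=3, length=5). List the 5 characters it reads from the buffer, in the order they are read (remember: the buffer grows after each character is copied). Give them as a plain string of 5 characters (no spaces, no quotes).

Token 1: literal('V'). Output: "V"
Token 2: literal('V'). Output: "VV"
Token 3: literal('N'). Output: "VVN"
Token 4: backref(off=3, len=5). Buffer before: "VVN" (len 3)
  byte 1: read out[0]='V', append. Buffer now: "VVNV"
  byte 2: read out[1]='V', append. Buffer now: "VVNVV"
  byte 3: read out[2]='N', append. Buffer now: "VVNVVN"
  byte 4: read out[3]='V', append. Buffer now: "VVNVVNV"
  byte 5: read out[4]='V', append. Buffer now: "VVNVVNVV"

Answer: VVNVV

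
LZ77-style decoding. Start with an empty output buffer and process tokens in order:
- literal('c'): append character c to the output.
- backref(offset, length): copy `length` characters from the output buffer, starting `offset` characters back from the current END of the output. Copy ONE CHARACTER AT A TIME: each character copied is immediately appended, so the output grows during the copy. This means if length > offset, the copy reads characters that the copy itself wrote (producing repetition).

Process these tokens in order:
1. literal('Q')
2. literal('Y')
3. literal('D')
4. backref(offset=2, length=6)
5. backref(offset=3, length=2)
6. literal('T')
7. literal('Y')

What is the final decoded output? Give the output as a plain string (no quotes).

Answer: QYDYDYDYDDYTY

Derivation:
Token 1: literal('Q'). Output: "Q"
Token 2: literal('Y'). Output: "QY"
Token 3: literal('D'). Output: "QYD"
Token 4: backref(off=2, len=6) (overlapping!). Copied 'YDYDYD' from pos 1. Output: "QYDYDYDYD"
Token 5: backref(off=3, len=2). Copied 'DY' from pos 6. Output: "QYDYDYDYDDY"
Token 6: literal('T'). Output: "QYDYDYDYDDYT"
Token 7: literal('Y'). Output: "QYDYDYDYDDYTY"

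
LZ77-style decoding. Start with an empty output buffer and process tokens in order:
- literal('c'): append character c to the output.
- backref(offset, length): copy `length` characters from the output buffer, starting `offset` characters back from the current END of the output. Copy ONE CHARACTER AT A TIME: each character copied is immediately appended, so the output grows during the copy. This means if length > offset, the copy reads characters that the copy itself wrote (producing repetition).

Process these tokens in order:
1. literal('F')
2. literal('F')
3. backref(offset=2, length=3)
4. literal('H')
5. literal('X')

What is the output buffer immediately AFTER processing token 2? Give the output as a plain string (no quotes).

Token 1: literal('F'). Output: "F"
Token 2: literal('F'). Output: "FF"

Answer: FF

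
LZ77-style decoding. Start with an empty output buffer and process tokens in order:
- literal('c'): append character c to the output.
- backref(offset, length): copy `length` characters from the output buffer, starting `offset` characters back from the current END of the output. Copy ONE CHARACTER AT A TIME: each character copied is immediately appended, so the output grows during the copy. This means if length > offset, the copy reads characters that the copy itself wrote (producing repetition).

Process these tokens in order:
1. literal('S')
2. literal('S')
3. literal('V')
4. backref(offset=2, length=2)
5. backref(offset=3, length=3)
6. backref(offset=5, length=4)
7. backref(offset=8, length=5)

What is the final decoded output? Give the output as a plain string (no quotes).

Token 1: literal('S'). Output: "S"
Token 2: literal('S'). Output: "SS"
Token 3: literal('V'). Output: "SSV"
Token 4: backref(off=2, len=2). Copied 'SV' from pos 1. Output: "SSVSV"
Token 5: backref(off=3, len=3). Copied 'VSV' from pos 2. Output: "SSVSVVSV"
Token 6: backref(off=5, len=4). Copied 'SVVS' from pos 3. Output: "SSVSVVSVSVVS"
Token 7: backref(off=8, len=5). Copied 'VVSVS' from pos 4. Output: "SSVSVVSVSVVSVVSVS"

Answer: SSVSVVSVSVVSVVSVS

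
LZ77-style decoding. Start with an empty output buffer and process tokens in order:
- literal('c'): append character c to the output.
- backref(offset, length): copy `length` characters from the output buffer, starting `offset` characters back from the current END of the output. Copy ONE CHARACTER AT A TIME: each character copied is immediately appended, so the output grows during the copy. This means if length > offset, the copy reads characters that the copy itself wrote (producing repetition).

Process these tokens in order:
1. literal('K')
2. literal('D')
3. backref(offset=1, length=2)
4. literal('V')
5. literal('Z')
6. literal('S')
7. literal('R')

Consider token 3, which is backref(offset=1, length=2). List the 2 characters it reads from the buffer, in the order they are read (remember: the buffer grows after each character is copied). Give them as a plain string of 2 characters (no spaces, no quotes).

Token 1: literal('K'). Output: "K"
Token 2: literal('D'). Output: "KD"
Token 3: backref(off=1, len=2). Buffer before: "KD" (len 2)
  byte 1: read out[1]='D', append. Buffer now: "KDD"
  byte 2: read out[2]='D', append. Buffer now: "KDDD"

Answer: DD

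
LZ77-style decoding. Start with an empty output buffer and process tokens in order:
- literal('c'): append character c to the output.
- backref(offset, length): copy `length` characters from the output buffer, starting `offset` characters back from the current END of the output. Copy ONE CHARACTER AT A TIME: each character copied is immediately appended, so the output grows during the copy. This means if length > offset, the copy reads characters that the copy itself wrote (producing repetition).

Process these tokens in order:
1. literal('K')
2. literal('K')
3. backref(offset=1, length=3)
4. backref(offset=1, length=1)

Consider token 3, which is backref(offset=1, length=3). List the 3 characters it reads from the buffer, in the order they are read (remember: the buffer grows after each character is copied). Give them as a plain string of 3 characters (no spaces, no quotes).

Answer: KKK

Derivation:
Token 1: literal('K'). Output: "K"
Token 2: literal('K'). Output: "KK"
Token 3: backref(off=1, len=3). Buffer before: "KK" (len 2)
  byte 1: read out[1]='K', append. Buffer now: "KKK"
  byte 2: read out[2]='K', append. Buffer now: "KKKK"
  byte 3: read out[3]='K', append. Buffer now: "KKKKK"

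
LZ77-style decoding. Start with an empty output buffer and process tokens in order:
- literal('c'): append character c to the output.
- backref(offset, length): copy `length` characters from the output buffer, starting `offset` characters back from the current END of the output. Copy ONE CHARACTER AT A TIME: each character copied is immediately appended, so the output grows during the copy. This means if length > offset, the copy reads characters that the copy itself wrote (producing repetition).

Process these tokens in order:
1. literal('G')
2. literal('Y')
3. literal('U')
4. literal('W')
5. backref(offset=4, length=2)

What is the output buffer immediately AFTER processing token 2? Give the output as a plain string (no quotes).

Answer: GY

Derivation:
Token 1: literal('G'). Output: "G"
Token 2: literal('Y'). Output: "GY"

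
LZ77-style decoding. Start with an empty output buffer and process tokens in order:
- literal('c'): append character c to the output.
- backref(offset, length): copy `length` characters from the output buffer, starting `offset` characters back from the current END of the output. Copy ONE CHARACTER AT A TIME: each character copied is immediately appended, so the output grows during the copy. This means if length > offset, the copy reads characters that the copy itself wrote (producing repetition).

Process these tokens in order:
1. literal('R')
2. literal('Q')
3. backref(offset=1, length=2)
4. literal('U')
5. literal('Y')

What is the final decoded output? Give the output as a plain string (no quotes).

Answer: RQQQUY

Derivation:
Token 1: literal('R'). Output: "R"
Token 2: literal('Q'). Output: "RQ"
Token 3: backref(off=1, len=2) (overlapping!). Copied 'QQ' from pos 1. Output: "RQQQ"
Token 4: literal('U'). Output: "RQQQU"
Token 5: literal('Y'). Output: "RQQQUY"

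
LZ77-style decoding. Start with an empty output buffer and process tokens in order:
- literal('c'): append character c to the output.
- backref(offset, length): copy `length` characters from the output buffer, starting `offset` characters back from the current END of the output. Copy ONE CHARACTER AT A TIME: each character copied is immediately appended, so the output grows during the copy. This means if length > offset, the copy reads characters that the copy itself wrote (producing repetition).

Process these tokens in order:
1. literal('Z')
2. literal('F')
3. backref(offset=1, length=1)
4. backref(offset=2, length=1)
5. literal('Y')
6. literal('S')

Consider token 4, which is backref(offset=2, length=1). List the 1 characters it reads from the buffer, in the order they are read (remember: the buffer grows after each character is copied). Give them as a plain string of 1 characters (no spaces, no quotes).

Answer: F

Derivation:
Token 1: literal('Z'). Output: "Z"
Token 2: literal('F'). Output: "ZF"
Token 3: backref(off=1, len=1). Copied 'F' from pos 1. Output: "ZFF"
Token 4: backref(off=2, len=1). Buffer before: "ZFF" (len 3)
  byte 1: read out[1]='F', append. Buffer now: "ZFFF"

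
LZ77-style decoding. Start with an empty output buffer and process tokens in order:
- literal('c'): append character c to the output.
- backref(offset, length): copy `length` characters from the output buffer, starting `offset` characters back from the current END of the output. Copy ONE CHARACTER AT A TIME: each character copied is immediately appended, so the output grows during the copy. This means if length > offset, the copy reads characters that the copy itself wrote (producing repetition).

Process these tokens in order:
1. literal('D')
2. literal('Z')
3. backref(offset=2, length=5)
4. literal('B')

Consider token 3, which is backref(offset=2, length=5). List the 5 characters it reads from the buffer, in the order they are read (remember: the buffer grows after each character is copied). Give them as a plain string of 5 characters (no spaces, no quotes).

Answer: DZDZD

Derivation:
Token 1: literal('D'). Output: "D"
Token 2: literal('Z'). Output: "DZ"
Token 3: backref(off=2, len=5). Buffer before: "DZ" (len 2)
  byte 1: read out[0]='D', append. Buffer now: "DZD"
  byte 2: read out[1]='Z', append. Buffer now: "DZDZ"
  byte 3: read out[2]='D', append. Buffer now: "DZDZD"
  byte 4: read out[3]='Z', append. Buffer now: "DZDZDZ"
  byte 5: read out[4]='D', append. Buffer now: "DZDZDZD"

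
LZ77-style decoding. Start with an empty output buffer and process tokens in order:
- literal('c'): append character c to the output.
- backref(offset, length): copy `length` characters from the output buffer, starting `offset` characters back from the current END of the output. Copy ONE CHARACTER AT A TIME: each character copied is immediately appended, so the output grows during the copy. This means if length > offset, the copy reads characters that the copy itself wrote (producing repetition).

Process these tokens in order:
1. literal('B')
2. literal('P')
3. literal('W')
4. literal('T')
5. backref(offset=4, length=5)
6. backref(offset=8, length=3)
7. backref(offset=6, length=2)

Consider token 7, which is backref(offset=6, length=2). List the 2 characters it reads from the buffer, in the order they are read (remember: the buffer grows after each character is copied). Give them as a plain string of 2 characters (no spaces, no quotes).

Answer: WT

Derivation:
Token 1: literal('B'). Output: "B"
Token 2: literal('P'). Output: "BP"
Token 3: literal('W'). Output: "BPW"
Token 4: literal('T'). Output: "BPWT"
Token 5: backref(off=4, len=5) (overlapping!). Copied 'BPWTB' from pos 0. Output: "BPWTBPWTB"
Token 6: backref(off=8, len=3). Copied 'PWT' from pos 1. Output: "BPWTBPWTBPWT"
Token 7: backref(off=6, len=2). Buffer before: "BPWTBPWTBPWT" (len 12)
  byte 1: read out[6]='W', append. Buffer now: "BPWTBPWTBPWTW"
  byte 2: read out[7]='T', append. Buffer now: "BPWTBPWTBPWTWT"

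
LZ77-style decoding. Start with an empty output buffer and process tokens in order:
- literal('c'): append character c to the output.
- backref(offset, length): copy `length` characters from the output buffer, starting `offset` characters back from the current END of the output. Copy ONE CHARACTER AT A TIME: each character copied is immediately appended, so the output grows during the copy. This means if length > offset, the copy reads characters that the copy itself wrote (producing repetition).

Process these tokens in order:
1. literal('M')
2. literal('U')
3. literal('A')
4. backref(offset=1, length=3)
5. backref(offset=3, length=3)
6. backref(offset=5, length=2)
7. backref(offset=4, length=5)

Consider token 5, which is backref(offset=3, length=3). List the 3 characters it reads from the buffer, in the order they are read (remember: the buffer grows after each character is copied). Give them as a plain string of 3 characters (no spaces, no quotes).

Answer: AAA

Derivation:
Token 1: literal('M'). Output: "M"
Token 2: literal('U'). Output: "MU"
Token 3: literal('A'). Output: "MUA"
Token 4: backref(off=1, len=3) (overlapping!). Copied 'AAA' from pos 2. Output: "MUAAAA"
Token 5: backref(off=3, len=3). Buffer before: "MUAAAA" (len 6)
  byte 1: read out[3]='A', append. Buffer now: "MUAAAAA"
  byte 2: read out[4]='A', append. Buffer now: "MUAAAAAA"
  byte 3: read out[5]='A', append. Buffer now: "MUAAAAAAA"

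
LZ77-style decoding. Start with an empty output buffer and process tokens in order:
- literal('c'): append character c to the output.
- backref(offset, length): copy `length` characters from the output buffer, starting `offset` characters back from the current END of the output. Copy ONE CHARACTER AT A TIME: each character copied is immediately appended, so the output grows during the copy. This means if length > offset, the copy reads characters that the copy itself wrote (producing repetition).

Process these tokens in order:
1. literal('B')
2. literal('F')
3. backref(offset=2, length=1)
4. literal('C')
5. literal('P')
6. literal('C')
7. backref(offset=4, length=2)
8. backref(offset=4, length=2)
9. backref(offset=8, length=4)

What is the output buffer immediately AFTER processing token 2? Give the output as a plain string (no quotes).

Answer: BF

Derivation:
Token 1: literal('B'). Output: "B"
Token 2: literal('F'). Output: "BF"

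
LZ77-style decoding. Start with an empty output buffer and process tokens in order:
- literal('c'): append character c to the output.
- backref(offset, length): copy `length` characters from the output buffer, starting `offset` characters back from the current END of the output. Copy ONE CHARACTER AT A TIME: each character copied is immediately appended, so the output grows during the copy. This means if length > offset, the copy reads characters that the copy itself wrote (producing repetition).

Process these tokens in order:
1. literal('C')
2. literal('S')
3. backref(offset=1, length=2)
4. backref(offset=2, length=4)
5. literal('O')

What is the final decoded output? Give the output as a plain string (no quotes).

Token 1: literal('C'). Output: "C"
Token 2: literal('S'). Output: "CS"
Token 3: backref(off=1, len=2) (overlapping!). Copied 'SS' from pos 1. Output: "CSSS"
Token 4: backref(off=2, len=4) (overlapping!). Copied 'SSSS' from pos 2. Output: "CSSSSSSS"
Token 5: literal('O'). Output: "CSSSSSSSO"

Answer: CSSSSSSSO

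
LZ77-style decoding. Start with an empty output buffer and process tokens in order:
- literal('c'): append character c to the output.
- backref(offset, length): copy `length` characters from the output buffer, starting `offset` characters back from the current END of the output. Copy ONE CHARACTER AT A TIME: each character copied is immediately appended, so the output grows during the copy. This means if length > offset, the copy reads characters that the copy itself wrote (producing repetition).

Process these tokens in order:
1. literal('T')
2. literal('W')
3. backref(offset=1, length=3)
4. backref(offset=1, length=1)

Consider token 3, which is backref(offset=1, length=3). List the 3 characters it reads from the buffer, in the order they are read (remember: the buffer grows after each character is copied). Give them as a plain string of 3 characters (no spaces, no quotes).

Token 1: literal('T'). Output: "T"
Token 2: literal('W'). Output: "TW"
Token 3: backref(off=1, len=3). Buffer before: "TW" (len 2)
  byte 1: read out[1]='W', append. Buffer now: "TWW"
  byte 2: read out[2]='W', append. Buffer now: "TWWW"
  byte 3: read out[3]='W', append. Buffer now: "TWWWW"

Answer: WWW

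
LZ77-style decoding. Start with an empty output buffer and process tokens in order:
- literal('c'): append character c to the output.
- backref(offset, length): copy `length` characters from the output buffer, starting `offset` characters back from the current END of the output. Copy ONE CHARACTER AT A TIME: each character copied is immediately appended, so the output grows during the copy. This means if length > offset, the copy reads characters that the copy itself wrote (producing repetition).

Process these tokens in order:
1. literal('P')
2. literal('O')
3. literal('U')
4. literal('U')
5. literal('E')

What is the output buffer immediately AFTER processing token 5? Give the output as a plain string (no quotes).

Answer: POUUE

Derivation:
Token 1: literal('P'). Output: "P"
Token 2: literal('O'). Output: "PO"
Token 3: literal('U'). Output: "POU"
Token 4: literal('U'). Output: "POUU"
Token 5: literal('E'). Output: "POUUE"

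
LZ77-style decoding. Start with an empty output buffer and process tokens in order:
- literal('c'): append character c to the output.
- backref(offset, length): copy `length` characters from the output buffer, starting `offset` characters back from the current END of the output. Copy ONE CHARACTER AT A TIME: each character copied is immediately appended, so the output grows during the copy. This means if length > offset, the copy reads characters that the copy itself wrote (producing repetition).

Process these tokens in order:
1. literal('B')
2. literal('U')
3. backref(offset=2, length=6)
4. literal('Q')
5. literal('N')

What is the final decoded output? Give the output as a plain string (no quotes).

Token 1: literal('B'). Output: "B"
Token 2: literal('U'). Output: "BU"
Token 3: backref(off=2, len=6) (overlapping!). Copied 'BUBUBU' from pos 0. Output: "BUBUBUBU"
Token 4: literal('Q'). Output: "BUBUBUBUQ"
Token 5: literal('N'). Output: "BUBUBUBUQN"

Answer: BUBUBUBUQN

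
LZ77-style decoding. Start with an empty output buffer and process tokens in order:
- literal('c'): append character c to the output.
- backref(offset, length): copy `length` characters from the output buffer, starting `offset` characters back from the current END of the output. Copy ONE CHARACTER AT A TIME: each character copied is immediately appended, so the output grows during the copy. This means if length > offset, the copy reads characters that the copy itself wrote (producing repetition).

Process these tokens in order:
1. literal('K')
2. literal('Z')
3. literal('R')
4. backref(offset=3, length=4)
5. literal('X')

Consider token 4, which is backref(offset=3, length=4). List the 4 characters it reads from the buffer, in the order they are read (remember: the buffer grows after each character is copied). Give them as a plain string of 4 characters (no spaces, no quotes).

Token 1: literal('K'). Output: "K"
Token 2: literal('Z'). Output: "KZ"
Token 3: literal('R'). Output: "KZR"
Token 4: backref(off=3, len=4). Buffer before: "KZR" (len 3)
  byte 1: read out[0]='K', append. Buffer now: "KZRK"
  byte 2: read out[1]='Z', append. Buffer now: "KZRKZ"
  byte 3: read out[2]='R', append. Buffer now: "KZRKZR"
  byte 4: read out[3]='K', append. Buffer now: "KZRKZRK"

Answer: KZRK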